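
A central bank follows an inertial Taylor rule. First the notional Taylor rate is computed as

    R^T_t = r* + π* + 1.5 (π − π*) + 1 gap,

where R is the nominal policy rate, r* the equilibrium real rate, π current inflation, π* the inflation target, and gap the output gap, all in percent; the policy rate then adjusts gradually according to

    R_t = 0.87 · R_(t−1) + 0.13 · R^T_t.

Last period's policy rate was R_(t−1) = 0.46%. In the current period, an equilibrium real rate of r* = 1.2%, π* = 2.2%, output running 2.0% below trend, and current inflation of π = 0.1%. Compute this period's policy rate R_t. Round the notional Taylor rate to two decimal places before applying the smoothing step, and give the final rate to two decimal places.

Output 2.0% below potential → gap = -2.0.
R^T_t = 1.2 + 2.2 + 1.5 × (0.1 − 2.2) + 1 × (-2.0)
   = 1.2 + 2.2 − 3.15 − 2 = -1.75
R_t = 0.87 × 0.46 + 0.13 × (-1.75) = 0.4002 − 0.2275 = 0.17

0.17%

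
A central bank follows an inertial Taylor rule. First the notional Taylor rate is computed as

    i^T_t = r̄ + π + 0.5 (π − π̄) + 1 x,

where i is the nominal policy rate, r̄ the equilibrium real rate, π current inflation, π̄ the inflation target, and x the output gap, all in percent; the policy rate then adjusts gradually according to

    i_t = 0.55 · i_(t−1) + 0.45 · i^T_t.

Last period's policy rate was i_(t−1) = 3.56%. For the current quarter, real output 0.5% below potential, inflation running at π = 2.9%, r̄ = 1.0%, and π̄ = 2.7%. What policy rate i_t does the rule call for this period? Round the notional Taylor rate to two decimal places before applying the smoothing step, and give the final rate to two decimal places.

3.53%

Output 0.5% below potential → x = -0.5.
i^T_t = 1.0 + 2.9 + 0.5 × (2.9 − 2.7) + 1 × (-0.5)
   = 1.0 + 2.9 + 0.1 − 0.5 = 3.50
i_t = 0.55 × 3.56 + 0.45 × 3.50 = 1.958 + 1.575 = 3.53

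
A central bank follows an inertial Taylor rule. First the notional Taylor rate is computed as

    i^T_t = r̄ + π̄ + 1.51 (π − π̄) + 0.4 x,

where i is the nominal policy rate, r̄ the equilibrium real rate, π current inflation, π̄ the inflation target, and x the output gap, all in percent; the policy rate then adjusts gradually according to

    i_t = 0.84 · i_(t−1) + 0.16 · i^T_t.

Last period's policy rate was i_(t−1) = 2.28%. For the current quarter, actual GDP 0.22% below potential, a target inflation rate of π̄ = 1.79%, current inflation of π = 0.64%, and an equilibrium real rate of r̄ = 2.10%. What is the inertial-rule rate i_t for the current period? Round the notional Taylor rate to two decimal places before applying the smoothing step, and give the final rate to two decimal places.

2.25%

Output 0.22% below potential → x = -0.22.
i^T_t = 2.10 + 1.79 + 1.51 × (0.64 − 1.79) + 0.4 × (-0.22)
   = 2.10 + 1.79 − 1.7365 − 0.088 = 2.07
i_t = 0.84 × 2.28 + 0.16 × 2.07 = 1.9152 + 0.3312 = 2.25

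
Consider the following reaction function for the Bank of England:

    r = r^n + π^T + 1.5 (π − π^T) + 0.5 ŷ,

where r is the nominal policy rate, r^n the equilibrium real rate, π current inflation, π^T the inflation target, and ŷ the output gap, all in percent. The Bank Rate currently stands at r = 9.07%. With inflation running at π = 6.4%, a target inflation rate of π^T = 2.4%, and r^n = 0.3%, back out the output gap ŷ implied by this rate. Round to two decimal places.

0.5 ŷ = 9.07 − 0.3 − 2.4 − 1.5 × (6.4 − 2.4) = 0.37
ŷ = 0.37 / 0.5 = 0.74

0.74%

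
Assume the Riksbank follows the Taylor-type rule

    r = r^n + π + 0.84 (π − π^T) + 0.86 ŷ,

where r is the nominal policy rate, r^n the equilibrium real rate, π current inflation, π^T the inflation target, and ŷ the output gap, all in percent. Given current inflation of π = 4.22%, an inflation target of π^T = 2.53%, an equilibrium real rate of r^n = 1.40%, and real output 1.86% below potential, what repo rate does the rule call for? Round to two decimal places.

Output 1.86% below potential → ŷ = -1.86.
r = 1.40 + 4.22 + 0.84 × (4.22 − 2.53) + 0.86 × (-1.86)
   = 1.40 + 4.22 + 1.4196 − 1.5996 = 5.44

5.44%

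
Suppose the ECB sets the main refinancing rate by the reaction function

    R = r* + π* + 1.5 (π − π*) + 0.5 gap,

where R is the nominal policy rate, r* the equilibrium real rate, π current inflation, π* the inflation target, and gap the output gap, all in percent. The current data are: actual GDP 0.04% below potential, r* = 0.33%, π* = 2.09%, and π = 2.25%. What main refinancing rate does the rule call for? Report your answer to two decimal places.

Output 0.04% below potential → gap = -0.04.
R = 0.33 + 2.09 + 1.5 × (2.25 − 2.09) + 0.5 × (-0.04)
   = 0.33 + 2.09 + 0.24 − 0.02 = 2.64

2.64%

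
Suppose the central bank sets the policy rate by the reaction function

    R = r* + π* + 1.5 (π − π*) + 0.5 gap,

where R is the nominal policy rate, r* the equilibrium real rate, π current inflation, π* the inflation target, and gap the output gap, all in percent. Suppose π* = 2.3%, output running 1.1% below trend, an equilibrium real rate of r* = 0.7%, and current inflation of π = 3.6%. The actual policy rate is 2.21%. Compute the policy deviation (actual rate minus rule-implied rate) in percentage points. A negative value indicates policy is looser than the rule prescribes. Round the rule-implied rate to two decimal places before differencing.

Output 1.1% below potential → gap = -1.1.
R = 0.7 + 2.3 + 1.5 × (3.6 − 2.3) + 0.5 × (-1.1)
   = 0.7 + 2.3 + 1.95 − 0.55 = 4.40
Deviation = 2.21 − 4.40 = -2.19 pp.

-2.19 pp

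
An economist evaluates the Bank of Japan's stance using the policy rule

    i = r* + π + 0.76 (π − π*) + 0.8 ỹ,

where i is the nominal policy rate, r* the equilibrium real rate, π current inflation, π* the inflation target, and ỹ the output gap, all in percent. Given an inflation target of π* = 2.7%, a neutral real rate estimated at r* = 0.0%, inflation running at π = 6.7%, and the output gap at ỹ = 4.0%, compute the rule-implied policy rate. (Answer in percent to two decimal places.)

12.94%

i = 0.0 + 6.7 + 0.76 × (6.7 − 2.7) + 0.8 × 4.0
   = 0.0 + 6.7 + 3.04 + 3.2 = 12.94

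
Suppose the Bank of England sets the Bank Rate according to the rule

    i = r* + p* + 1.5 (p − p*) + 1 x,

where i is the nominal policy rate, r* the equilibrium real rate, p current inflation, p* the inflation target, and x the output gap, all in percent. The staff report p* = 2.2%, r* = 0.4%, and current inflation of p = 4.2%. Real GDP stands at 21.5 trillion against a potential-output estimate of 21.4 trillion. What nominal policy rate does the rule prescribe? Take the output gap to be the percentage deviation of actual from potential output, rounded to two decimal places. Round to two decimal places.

Output gap = 100 × (21.5 − 21.4) / 21.4 = 0.47%.
i = 0.40 + 2.20 + 1.5 × (4.20 − 2.20) + 1 × 0.47
   = 0.40 + 2.2 + 3 + 0.47 = 6.07

6.07%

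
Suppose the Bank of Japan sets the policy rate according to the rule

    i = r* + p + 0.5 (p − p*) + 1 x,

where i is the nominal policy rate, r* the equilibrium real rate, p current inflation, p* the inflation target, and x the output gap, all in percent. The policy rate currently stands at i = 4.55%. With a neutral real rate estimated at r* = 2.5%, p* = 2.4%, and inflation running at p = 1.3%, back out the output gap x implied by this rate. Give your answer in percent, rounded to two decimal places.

1.30%

1 x = 4.55 − 2.5 − 1.3 − 0.5 × (1.3 − 2.4) = 1.3
x = 1.3 / 1 = 1.30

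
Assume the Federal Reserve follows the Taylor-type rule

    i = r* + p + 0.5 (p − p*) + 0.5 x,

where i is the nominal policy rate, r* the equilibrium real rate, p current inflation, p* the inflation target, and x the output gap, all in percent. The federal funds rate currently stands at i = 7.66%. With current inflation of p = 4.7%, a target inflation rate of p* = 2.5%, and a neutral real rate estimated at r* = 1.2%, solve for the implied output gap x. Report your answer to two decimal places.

1.32%

0.5 x = 7.66 − 1.2 − 4.7 − 0.5 × (4.7 − 2.5) = 0.66
x = 0.66 / 0.5 = 1.32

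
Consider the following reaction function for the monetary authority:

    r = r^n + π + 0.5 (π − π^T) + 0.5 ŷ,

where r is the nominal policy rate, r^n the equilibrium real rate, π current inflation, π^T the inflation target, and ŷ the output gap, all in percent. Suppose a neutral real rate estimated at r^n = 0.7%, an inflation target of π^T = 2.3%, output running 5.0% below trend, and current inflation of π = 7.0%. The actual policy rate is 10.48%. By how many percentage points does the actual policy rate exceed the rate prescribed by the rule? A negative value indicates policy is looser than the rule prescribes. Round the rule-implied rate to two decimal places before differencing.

2.93 pp

Output 5.0% below potential → ŷ = -5.0.
r = 0.7 + 7.0 + 0.5 × (7.0 − 2.3) + 0.5 × (-5.0)
   = 0.7 + 7 + 2.35 − 2.5 = 7.55
Deviation = 10.48 − 7.55 = 2.93 pp.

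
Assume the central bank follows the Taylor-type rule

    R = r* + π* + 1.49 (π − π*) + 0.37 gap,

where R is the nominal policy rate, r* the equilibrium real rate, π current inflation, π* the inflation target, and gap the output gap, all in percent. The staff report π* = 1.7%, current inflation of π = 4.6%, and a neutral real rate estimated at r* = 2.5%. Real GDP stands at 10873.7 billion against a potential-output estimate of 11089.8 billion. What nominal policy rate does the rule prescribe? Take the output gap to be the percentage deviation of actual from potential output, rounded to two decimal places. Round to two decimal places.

7.80%

Output gap = 100 × (10873.7 − 11089.8) / 11089.8 = -1.95%.
R = 2.50 + 1.70 + 1.49 × (4.60 − 1.70) + 0.37 × (-1.95)
   = 2.50 + 1.7 + 4.321 − 0.7215 = 7.80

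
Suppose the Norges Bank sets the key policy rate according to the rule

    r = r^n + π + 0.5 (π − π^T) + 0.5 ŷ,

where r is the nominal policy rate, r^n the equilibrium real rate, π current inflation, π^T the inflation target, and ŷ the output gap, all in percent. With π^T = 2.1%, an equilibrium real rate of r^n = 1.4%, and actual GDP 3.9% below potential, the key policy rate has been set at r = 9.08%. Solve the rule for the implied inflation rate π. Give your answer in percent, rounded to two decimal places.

Output 3.9% below potential → ŷ = -3.9.
Collecting π: r = r^n + (1 + 0.5) π − 0.5 π^T + 0.5 ŷ
1.5 π = 9.08 − 1.4 + 0.5 × 2.1 − 0.5 × (-3.9) = 10.68
π = 10.68 / 1.5 = 7.12

7.12%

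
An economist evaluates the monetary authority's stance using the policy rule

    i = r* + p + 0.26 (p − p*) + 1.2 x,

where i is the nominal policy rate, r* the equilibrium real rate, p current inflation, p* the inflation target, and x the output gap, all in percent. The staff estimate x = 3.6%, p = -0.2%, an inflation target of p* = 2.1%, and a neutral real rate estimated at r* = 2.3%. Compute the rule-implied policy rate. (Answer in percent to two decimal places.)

5.82%

i = 2.3 + (-0.2) + 0.26 × (-0.2 − 2.1) + 1.2 × 3.6
   = 2.3 − 0.2 − 0.598 + 4.32 = 5.82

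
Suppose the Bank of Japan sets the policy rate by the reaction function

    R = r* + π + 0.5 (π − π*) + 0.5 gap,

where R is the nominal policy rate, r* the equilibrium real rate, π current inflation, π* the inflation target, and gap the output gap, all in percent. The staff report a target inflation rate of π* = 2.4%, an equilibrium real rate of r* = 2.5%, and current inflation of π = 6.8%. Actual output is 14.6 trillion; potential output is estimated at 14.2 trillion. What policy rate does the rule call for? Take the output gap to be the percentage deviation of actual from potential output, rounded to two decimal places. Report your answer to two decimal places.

12.91%

Output gap = 100 × (14.6 − 14.2) / 14.2 = 2.82%.
R = 2.50 + 6.80 + 0.5 × (6.80 − 2.40) + 0.5 × 2.82
   = 2.50 + 6.8 + 2.2 + 1.41 = 12.91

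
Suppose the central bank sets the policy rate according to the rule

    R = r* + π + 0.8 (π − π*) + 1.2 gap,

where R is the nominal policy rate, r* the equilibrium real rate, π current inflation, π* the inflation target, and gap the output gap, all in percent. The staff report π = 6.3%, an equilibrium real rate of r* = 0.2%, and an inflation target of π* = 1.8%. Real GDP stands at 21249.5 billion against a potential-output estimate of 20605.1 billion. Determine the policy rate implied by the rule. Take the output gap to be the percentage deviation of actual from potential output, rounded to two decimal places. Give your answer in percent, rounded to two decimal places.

Output gap = 100 × (21249.5 − 20605.1) / 20605.1 = 3.13%.
R = 0.20 + 6.30 + 0.8 × (6.30 − 1.80) + 1.2 × 3.13
   = 0.20 + 6.3 + 3.6 + 3.756 = 13.86

13.86%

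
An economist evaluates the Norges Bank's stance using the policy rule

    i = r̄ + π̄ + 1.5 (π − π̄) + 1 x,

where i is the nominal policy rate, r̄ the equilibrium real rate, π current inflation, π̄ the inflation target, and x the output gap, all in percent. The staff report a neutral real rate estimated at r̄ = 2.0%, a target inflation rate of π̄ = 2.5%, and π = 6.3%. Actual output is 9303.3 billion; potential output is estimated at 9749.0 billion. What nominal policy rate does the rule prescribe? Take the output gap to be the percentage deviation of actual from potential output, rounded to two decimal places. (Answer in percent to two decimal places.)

Output gap = 100 × (9303.3 − 9749.0) / 9749.0 = -4.57%.
i = 2.00 + 2.50 + 1.5 × (6.30 − 2.50) + 1 × (-4.57)
   = 2.00 + 2.5 + 5.7 − 4.57 = 5.63

5.63%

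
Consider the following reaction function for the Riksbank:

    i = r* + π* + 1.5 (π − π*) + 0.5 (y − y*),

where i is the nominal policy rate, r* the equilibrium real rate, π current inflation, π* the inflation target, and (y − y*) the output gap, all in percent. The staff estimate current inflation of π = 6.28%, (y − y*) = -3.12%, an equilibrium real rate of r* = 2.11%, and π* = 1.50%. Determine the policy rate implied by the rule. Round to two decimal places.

i = 2.11 + 1.50 + 1.5 × (6.28 − 1.50) + 0.5 × (-3.12)
   = 2.11 + 1.5 + 7.17 − 1.56 = 9.22

9.22%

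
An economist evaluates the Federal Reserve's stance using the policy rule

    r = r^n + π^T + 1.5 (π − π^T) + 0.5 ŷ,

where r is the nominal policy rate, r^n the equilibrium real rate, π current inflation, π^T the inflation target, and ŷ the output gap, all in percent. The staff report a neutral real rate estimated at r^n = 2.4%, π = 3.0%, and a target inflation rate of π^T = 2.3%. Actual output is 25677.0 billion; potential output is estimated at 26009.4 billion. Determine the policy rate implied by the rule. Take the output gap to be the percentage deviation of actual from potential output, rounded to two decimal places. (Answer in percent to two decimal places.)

Output gap = 100 × (25677.0 − 26009.4) / 26009.4 = -1.28%.
r = 2.40 + 2.30 + 1.5 × (3.00 − 2.30) + 0.5 × (-1.28)
   = 2.40 + 2.3 + 1.05 − 0.64 = 5.11

5.11%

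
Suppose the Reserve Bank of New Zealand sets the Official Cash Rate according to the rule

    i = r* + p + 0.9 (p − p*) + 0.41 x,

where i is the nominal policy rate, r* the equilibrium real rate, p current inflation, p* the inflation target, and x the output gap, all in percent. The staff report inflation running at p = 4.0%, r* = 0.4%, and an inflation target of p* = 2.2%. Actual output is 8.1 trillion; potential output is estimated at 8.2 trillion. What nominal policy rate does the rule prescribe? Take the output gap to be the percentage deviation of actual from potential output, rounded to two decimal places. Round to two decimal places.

Output gap = 100 × (8.1 − 8.2) / 8.2 = -1.22%.
i = 0.40 + 4.00 + 0.9 × (4.00 − 2.20) + 0.41 × (-1.22)
   = 0.40 + 4 + 1.62 − 0.5002 = 5.52

5.52%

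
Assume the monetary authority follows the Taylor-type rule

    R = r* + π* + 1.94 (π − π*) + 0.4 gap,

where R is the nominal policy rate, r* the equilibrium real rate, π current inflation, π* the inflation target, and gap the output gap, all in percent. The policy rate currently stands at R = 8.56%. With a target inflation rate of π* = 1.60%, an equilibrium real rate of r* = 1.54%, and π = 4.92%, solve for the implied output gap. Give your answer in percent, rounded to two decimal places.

0.4 gap = 8.56 − 1.54 − 1.60 − 1.94 × (4.92 − 1.60) = -1.0208
gap = -1.0208 / 0.4 = -2.55

-2.55%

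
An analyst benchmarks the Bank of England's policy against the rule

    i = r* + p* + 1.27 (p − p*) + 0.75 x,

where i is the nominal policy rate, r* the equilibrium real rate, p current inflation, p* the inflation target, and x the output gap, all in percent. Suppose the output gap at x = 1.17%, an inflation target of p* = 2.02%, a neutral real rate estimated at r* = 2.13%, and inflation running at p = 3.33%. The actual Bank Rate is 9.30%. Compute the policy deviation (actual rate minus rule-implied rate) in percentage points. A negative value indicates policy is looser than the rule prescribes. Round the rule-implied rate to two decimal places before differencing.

i = 2.13 + 2.02 + 1.27 × (3.33 − 2.02) + 0.75 × 1.17
   = 2.13 + 2.02 + 1.6637 + 0.8775 = 6.69
Deviation = 9.30 − 6.69 = 2.61 pp.

2.61 pp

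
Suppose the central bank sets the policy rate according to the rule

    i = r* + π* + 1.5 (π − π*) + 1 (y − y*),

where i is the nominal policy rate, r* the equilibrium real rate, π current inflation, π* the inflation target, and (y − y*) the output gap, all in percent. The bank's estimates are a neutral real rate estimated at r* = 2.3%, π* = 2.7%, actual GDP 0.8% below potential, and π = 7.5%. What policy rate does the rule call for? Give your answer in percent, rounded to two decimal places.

Output 0.8% below potential → (y − y*) = -0.8.
i = 2.3 + 2.7 + 1.5 × (7.5 − 2.7) + 1 × (-0.8)
   = 2.3 + 2.7 + 7.2 − 0.8 = 11.40

11.40%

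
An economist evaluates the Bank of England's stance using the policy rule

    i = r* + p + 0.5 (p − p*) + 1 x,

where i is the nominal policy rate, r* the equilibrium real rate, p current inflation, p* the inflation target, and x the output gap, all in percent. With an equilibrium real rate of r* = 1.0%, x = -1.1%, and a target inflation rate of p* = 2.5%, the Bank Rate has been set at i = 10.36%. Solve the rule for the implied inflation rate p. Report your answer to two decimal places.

7.81%

Collecting p: i = r* + (1 + 0.5) p − 0.5 p* + 1 x
1.5 p = 10.36 − 1.0 + 0.5 × 2.5 − 1 × (-1.1) = 11.71
p = 11.71 / 1.5 = 7.81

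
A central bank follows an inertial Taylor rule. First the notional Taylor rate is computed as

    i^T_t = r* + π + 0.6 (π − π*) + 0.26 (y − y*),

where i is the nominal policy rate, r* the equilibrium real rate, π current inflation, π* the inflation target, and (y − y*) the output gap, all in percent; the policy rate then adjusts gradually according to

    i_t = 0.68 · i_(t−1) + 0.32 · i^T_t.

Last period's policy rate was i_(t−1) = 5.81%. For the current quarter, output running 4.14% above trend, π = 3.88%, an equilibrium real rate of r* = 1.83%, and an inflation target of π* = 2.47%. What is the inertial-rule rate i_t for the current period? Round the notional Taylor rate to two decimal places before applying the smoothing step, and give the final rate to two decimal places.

Output 4.14% above potential → (y − y*) = 4.14.
i^T_t = 1.83 + 3.88 + 0.6 × (3.88 − 2.47) + 0.26 × 4.14
   = 1.83 + 3.88 + 0.846 + 1.0764 = 7.63
i_t = 0.68 × 5.81 + 0.32 × 7.63 = 3.9508 + 2.4416 = 6.39

6.39%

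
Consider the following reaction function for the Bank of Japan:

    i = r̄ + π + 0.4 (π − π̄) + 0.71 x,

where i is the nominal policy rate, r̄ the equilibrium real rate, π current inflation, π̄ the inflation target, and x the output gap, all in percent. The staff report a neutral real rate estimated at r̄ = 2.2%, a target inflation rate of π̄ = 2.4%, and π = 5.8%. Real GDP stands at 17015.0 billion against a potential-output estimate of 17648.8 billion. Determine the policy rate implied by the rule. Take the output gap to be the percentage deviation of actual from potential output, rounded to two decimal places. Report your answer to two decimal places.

6.81%

Output gap = 100 × (17015.0 − 17648.8) / 17648.8 = -3.59%.
i = 2.20 + 5.80 + 0.4 × (5.80 − 2.40) + 0.71 × (-3.59)
   = 2.20 + 5.8 + 1.36 − 2.5489 = 6.81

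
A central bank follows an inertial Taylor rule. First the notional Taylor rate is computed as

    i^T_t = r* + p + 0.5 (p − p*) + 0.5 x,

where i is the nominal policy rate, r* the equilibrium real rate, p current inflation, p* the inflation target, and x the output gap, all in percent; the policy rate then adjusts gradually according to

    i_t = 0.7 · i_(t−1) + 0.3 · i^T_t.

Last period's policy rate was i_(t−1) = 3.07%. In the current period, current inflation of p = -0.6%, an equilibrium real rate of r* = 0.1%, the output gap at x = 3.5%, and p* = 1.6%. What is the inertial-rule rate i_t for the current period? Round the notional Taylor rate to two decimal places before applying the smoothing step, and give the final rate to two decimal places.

i^T_t = 0.1 + (-0.6) + 0.5 × (-0.6 − 1.6) + 0.5 × 3.5
   = 0.1 − 0.6 − 1.1 + 1.75 = 0.15
i_t = 0.7 × 3.07 + 0.3 × 0.15 = 2.149 + 0.045 = 2.19

2.19%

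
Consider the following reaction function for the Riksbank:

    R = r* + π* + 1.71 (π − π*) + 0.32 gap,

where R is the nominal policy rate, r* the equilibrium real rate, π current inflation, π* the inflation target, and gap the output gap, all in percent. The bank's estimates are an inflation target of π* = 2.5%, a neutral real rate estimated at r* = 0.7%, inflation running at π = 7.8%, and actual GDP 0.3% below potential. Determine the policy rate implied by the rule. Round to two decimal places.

12.17%

Output 0.3% below potential → gap = -0.3.
R = 0.7 + 2.5 + 1.71 × (7.8 − 2.5) + 0.32 × (-0.3)
   = 0.7 + 2.5 + 9.063 − 0.096 = 12.17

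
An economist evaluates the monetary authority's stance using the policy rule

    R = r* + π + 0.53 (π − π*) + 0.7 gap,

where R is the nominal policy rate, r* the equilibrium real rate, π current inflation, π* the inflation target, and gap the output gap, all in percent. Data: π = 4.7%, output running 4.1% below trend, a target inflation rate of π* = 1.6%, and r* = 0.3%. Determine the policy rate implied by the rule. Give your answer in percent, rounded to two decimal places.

3.77%

Output 4.1% below potential → gap = -4.1.
R = 0.3 + 4.7 + 0.53 × (4.7 − 1.6) + 0.7 × (-4.1)
   = 0.3 + 4.7 + 1.643 − 2.87 = 3.77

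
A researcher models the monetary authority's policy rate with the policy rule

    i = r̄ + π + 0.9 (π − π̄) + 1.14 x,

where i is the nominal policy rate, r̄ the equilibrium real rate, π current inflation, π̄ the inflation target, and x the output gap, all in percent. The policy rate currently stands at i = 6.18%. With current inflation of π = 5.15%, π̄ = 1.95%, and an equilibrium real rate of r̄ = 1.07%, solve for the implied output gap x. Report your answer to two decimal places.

1.14 x = 6.18 − 1.07 − 5.15 − 0.9 × (5.15 − 1.95) = -2.92
x = -2.92 / 1.14 = -2.56

-2.56%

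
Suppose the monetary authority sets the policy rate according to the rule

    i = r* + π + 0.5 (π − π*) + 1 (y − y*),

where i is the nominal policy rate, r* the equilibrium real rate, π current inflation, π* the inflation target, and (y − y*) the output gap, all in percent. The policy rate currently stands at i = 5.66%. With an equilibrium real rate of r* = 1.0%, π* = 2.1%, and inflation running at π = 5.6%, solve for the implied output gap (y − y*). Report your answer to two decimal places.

-2.69%

1 (y − y*) = 5.66 − 1.0 − 5.6 − 0.5 × (5.6 − 2.1) = -2.69
(y − y*) = -2.69 / 1 = -2.69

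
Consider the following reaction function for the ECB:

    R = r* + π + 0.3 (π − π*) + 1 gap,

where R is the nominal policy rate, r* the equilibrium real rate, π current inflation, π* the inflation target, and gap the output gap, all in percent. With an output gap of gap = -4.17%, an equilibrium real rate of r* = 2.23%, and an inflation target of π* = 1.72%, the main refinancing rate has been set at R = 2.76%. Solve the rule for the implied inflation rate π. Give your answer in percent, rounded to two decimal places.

4.01%

Collecting π: R = r* + (1 + 0.3) π − 0.3 π* + 1 gap
1.3 π = 2.76 − 2.23 + 0.3 × 1.72 − 1 × (-4.17) = 5.216
π = 5.216 / 1.3 = 4.01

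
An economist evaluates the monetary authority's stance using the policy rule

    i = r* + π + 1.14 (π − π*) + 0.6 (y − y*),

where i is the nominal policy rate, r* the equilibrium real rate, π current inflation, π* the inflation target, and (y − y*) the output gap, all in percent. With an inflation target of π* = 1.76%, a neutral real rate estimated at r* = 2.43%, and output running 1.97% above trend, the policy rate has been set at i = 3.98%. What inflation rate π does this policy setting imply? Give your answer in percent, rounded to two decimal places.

Output 1.97% above potential → (y − y*) = 1.97.
Collecting π: i = r* + (1 + 1.14) π − 1.14 π* + 0.6 (y − y*)
2.14 π = 3.98 − 2.43 + 1.14 × 1.76 − 0.6 × 1.97 = 2.3744
π = 2.3744 / 2.14 = 1.11

1.11%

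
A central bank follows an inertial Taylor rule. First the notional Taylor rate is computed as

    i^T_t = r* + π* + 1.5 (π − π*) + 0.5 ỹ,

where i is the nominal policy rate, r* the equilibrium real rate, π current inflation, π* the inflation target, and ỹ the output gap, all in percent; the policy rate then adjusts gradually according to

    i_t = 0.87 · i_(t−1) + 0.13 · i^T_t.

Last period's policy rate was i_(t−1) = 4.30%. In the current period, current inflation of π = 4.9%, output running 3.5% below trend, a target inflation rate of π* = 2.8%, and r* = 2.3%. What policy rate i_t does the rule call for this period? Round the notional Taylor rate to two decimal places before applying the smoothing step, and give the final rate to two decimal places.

4.59%

Output 3.5% below potential → ỹ = -3.5.
i^T_t = 2.3 + 2.8 + 1.5 × (4.9 − 2.8) + 0.5 × (-3.5)
   = 2.3 + 2.8 + 3.15 − 1.75 = 6.50
i_t = 0.87 × 4.30 + 0.13 × 6.50 = 3.741 + 0.845 = 4.59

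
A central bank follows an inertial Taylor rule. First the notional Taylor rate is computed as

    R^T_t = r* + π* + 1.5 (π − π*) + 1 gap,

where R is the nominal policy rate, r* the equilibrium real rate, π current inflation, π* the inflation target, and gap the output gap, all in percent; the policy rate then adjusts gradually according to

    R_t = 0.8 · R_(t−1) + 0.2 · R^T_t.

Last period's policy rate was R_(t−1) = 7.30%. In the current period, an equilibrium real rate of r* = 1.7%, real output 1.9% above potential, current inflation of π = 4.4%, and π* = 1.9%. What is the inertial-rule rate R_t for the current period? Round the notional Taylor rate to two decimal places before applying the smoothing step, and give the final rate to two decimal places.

Output 1.9% above potential → gap = 1.9.
R^T_t = 1.7 + 1.9 + 1.5 × (4.4 − 1.9) + 1 × 1.9
   = 1.7 + 1.9 + 3.75 + 1.9 = 9.25
R_t = 0.8 × 7.30 + 0.2 × 9.25 = 5.84 + 1.85 = 7.69

7.69%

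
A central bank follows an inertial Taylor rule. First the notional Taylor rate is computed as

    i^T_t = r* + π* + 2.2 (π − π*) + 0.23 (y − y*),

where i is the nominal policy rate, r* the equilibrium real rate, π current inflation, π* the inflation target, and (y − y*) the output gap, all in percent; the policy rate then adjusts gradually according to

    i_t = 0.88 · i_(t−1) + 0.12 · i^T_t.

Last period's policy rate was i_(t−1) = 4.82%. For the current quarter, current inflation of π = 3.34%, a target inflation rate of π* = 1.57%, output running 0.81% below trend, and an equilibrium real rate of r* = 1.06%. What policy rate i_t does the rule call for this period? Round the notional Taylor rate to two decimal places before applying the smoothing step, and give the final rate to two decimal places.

Output 0.81% below potential → (y − y*) = -0.81.
i^T_t = 1.06 + 1.57 + 2.2 × (3.34 − 1.57) + 0.23 × (-0.81)
   = 1.06 + 1.57 + 3.894 − 0.1863 = 6.34
i_t = 0.88 × 4.82 + 0.12 × 6.34 = 4.2416 + 0.7608 = 5.00

5.00%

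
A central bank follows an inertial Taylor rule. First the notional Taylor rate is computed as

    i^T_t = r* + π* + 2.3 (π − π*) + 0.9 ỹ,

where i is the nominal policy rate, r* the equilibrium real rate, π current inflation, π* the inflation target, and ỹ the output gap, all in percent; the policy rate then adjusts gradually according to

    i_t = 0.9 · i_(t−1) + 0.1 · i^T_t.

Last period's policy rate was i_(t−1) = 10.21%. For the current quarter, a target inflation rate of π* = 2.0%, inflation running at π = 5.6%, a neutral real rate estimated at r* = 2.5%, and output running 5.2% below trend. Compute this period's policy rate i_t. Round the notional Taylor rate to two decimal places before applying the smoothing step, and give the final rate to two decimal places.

10.00%

Output 5.2% below potential → ỹ = -5.2.
i^T_t = 2.5 + 2.0 + 2.3 × (5.6 − 2.0) + 0.9 × (-5.2)
   = 2.5 + 2 + 8.28 − 4.68 = 8.10
i_t = 0.9 × 10.21 + 0.1 × 8.10 = 9.189 + 0.81 = 10.00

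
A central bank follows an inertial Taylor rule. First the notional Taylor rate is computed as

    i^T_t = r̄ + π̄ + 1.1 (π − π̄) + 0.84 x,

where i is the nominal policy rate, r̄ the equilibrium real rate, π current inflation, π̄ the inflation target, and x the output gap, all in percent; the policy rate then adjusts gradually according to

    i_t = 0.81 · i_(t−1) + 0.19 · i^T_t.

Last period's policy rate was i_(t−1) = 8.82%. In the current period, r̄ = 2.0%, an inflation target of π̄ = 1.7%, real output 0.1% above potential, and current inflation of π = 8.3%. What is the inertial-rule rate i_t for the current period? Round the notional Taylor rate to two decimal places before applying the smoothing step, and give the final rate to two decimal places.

9.24%

Output 0.1% above potential → x = 0.1.
i^T_t = 2.0 + 1.7 + 1.1 × (8.3 − 1.7) + 0.84 × 0.1
   = 2.0 + 1.7 + 7.26 + 0.084 = 11.04
i_t = 0.81 × 8.82 + 0.19 × 11.04 = 7.1442 + 2.0976 = 9.24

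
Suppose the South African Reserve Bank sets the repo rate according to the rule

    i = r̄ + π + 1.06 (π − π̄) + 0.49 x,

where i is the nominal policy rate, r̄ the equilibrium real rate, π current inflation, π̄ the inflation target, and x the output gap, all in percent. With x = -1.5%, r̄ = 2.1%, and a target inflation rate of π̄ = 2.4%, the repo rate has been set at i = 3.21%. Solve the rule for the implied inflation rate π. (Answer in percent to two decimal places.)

2.13%

Collecting π: i = r̄ + (1 + 1.06) π − 1.06 π̄ + 0.49 x
2.06 π = 3.21 − 2.1 + 1.06 × 2.4 − 0.49 × (-1.5) = 4.389
π = 4.389 / 2.06 = 2.13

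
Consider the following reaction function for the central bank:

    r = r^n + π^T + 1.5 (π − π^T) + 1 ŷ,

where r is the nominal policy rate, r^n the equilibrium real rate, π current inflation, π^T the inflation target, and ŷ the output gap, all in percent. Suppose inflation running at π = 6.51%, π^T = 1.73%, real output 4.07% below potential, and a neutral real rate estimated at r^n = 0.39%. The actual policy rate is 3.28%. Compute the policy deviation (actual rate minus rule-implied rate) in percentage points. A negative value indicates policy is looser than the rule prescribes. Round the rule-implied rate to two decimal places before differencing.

-1.94 pp

Output 4.07% below potential → ŷ = -4.07.
r = 0.39 + 1.73 + 1.5 × (6.51 − 1.73) + 1 × (-4.07)
   = 0.39 + 1.73 + 7.17 − 4.07 = 5.22
Deviation = 3.28 − 5.22 = -1.94 pp.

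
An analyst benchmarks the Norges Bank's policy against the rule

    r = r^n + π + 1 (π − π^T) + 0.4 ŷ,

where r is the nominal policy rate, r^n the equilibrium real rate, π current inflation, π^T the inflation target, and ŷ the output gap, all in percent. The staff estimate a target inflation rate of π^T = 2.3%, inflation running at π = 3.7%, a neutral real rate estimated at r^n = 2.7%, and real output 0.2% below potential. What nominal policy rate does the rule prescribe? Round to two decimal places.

Output 0.2% below potential → ŷ = -0.2.
r = 2.7 + 3.7 + 1 × (3.7 − 2.3) + 0.4 × (-0.2)
   = 2.7 + 3.7 + 1.4 − 0.08 = 7.72

7.72%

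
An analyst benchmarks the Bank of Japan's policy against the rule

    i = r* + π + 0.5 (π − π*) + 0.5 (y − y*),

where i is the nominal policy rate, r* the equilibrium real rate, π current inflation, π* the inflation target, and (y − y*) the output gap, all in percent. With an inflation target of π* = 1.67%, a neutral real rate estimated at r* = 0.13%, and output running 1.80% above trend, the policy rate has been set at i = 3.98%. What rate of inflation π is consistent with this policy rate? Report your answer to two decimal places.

2.52%

Output 1.80% above potential → (y − y*) = 1.80.
Collecting π: i = r* + (1 + 0.5) π − 0.5 π* + 0.5 (y − y*)
1.5 π = 3.98 − 0.13 + 0.5 × 1.67 − 0.5 × 1.80 = 3.785
π = 3.785 / 1.5 = 2.52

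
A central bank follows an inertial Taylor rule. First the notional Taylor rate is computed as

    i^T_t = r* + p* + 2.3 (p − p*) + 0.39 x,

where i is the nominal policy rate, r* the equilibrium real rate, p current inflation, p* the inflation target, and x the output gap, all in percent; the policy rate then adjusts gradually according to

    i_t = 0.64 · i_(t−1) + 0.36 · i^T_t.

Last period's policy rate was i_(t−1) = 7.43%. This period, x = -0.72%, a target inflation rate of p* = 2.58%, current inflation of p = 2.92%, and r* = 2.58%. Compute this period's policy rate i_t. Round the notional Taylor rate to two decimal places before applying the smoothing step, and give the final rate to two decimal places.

6.79%

i^T_t = 2.58 + 2.58 + 2.3 × (2.92 − 2.58) + 0.39 × (-0.72)
   = 2.58 + 2.58 + 0.782 − 0.2808 = 5.66
i_t = 0.64 × 7.43 + 0.36 × 5.66 = 4.7552 + 2.0376 = 6.79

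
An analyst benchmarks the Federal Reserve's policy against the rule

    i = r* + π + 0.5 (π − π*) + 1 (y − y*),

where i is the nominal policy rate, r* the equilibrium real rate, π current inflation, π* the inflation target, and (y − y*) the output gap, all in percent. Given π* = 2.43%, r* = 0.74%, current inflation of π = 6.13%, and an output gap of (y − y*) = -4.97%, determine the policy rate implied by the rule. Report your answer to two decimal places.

3.75%

i = 0.74 + 6.13 + 0.5 × (6.13 − 2.43) + 1 × (-4.97)
   = 0.74 + 6.13 + 1.85 − 4.97 = 3.75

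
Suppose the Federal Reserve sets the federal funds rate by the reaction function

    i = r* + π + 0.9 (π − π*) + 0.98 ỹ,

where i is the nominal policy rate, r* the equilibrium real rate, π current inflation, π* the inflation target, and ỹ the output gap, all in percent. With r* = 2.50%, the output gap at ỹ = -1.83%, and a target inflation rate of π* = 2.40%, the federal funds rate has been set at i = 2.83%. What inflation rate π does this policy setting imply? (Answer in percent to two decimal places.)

Collecting π: i = r* + (1 + 0.9) π − 0.9 π* + 0.98 ỹ
1.9 π = 2.83 − 2.50 + 0.9 × 2.40 − 0.98 × (-1.83) = 4.2834
π = 4.2834 / 1.9 = 2.25

2.25%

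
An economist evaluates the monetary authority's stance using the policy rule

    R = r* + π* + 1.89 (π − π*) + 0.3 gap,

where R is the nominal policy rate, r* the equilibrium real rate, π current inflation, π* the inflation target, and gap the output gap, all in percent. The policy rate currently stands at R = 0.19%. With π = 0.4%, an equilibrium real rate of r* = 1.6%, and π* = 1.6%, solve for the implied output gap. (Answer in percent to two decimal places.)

-2.47%

0.3 gap = 0.19 − 1.6 − 1.6 − 1.89 × (0.4 − 1.6) = -0.742
gap = -0.742 / 0.3 = -2.47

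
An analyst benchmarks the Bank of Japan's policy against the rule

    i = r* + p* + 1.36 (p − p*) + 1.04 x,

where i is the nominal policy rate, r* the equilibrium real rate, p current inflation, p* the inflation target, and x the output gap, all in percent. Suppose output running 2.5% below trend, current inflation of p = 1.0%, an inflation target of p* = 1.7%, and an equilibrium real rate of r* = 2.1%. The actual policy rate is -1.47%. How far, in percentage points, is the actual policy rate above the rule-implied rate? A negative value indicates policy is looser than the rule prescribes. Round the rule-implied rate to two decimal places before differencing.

-1.72 pp

Output 2.5% below potential → x = -2.5.
i = 2.1 + 1.7 + 1.36 × (1.0 − 1.7) + 1.04 × (-2.5)
   = 2.1 + 1.7 − 0.952 − 2.6 = 0.25
Deviation = -1.47 − 0.25 = -1.72 pp.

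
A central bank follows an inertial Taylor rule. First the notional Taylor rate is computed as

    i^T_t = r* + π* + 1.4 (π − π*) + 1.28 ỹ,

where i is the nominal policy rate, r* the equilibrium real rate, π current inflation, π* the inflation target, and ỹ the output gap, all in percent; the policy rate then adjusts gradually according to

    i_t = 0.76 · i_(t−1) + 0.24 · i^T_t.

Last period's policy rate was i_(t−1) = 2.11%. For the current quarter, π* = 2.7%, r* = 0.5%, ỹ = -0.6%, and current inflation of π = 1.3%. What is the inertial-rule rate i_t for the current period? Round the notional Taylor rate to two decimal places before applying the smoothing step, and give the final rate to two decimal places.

1.72%

i^T_t = 0.5 + 2.7 + 1.4 × (1.3 − 2.7) + 1.28 × (-0.6)
   = 0.5 + 2.7 − 1.96 − 0.768 = 0.47
i_t = 0.76 × 2.11 + 0.24 × 0.47 = 1.6036 + 0.1128 = 1.72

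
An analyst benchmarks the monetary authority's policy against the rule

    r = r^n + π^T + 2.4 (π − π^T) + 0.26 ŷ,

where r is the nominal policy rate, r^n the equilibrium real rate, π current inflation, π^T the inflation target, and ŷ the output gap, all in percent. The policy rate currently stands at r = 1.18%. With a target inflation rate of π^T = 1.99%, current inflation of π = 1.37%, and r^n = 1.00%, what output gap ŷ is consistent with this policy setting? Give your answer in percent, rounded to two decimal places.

-1.24%

0.26 ŷ = 1.18 − 1.00 − 1.99 − 2.4 × (1.37 − 1.99) = -0.322
ŷ = -0.322 / 0.26 = -1.24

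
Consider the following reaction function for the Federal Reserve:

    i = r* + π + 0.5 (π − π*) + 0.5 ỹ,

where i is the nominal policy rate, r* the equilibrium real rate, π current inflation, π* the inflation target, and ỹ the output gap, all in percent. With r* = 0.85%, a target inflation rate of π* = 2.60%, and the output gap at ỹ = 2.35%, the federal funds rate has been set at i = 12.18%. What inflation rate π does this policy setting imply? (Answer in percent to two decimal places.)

Collecting π: i = r* + (1 + 0.5) π − 0.5 π* + 0.5 ỹ
1.5 π = 12.18 − 0.85 + 0.5 × 2.60 − 0.5 × 2.35 = 11.455
π = 11.455 / 1.5 = 7.64

7.64%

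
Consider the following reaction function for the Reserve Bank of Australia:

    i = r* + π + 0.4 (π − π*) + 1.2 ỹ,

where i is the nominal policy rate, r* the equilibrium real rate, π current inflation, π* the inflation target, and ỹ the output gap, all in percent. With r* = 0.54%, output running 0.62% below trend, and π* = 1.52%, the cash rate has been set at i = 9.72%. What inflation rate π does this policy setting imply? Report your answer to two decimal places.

Output 0.62% below potential → ỹ = -0.62.
Collecting π: i = r* + (1 + 0.4) π − 0.4 π* + 1.2 ỹ
1.4 π = 9.72 − 0.54 + 0.4 × 1.52 − 1.2 × (-0.62) = 10.532
π = 10.532 / 1.4 = 7.52

7.52%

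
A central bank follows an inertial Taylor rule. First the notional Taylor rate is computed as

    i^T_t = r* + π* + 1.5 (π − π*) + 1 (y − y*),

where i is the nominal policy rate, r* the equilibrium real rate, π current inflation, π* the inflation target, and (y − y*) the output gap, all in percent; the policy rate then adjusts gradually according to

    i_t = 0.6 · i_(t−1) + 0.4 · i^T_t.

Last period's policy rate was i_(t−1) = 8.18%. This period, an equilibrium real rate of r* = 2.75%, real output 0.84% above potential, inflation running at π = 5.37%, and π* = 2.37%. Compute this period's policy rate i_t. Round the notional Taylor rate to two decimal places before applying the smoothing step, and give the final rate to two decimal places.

9.09%

Output 0.84% above potential → (y − y*) = 0.84.
i^T_t = 2.75 + 2.37 + 1.5 × (5.37 − 2.37) + 1 × 0.84
   = 2.75 + 2.37 + 4.5 + 0.84 = 10.46
i_t = 0.6 × 8.18 + 0.4 × 10.46 = 4.908 + 4.184 = 9.09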